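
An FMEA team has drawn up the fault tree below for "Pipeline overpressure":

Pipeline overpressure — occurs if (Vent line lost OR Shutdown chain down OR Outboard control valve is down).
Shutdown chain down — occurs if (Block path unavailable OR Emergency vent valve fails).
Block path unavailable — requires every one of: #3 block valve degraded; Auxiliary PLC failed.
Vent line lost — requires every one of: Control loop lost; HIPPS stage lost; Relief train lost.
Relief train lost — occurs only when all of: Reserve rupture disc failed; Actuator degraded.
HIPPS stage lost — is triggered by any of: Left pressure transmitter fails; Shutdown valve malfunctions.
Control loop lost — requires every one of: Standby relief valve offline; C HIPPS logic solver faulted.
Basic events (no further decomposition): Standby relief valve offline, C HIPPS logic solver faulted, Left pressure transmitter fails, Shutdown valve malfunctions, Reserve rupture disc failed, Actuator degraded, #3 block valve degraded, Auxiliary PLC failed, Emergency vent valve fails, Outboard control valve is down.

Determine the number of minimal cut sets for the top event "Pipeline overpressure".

Control loop lost [AND]: one cut set from each child combined → 1 × 1 = 1 cut set(s).
HIPPS stage lost [OR]: union of children's cut sets → 2 cut set(s).
Relief train lost [AND]: one cut set from each child combined → 1 × 1 = 1 cut set(s).
Vent line lost [AND]: one cut set from each child combined → 1 × 2 × 1 = 2 cut set(s).
Block path unavailable [AND]: one cut set from each child combined → 1 × 1 = 1 cut set(s).
Shutdown chain down [OR]: union of children's cut sets → 2 cut set(s).
Pipeline overpressure [OR]: union of children's cut sets → 5 cut set(s).
Minimal cut sets: {Actuator degraded, C HIPPS logic solver faulted, Left pressure transmitter fails, Reserve rupture disc failed, Standby relief valve offline}; {Actuator degraded, C HIPPS logic solver faulted, Reserve rupture disc failed, Shutdown valve malfunctions, Standby relief valve offline}; {#3 block valve degraded, Auxiliary PLC failed}; {Emergency vent valve fails}; {Outboard control valve is down}.

5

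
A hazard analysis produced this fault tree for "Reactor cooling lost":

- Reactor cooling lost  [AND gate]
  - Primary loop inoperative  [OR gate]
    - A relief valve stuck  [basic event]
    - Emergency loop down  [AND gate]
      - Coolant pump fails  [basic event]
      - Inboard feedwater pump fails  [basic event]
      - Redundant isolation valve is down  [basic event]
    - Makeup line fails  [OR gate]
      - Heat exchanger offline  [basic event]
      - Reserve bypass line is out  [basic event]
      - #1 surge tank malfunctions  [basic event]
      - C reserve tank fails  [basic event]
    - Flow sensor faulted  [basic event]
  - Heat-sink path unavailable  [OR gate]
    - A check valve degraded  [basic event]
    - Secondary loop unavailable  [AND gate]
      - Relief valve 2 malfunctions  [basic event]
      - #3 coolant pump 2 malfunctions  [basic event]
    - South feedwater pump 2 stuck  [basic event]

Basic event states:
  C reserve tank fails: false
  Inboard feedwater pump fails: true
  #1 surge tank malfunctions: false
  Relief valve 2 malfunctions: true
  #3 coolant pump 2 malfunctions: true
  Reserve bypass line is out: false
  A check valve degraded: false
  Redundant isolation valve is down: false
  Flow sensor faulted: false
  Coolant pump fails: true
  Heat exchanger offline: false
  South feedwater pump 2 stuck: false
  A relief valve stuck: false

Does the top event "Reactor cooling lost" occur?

No

Emergency loop down [AND]: Coolant pump fails=occurs, Inboard feedwater pump fails=occurs, Redundant isolation valve is down=not → not all inputs occur → does not occur.
Makeup line fails [OR]: Heat exchanger offline=not, Reserve bypass line is out=not, #1 surge tank malfunctions=not, C reserve tank fails=not → no input occurs → does not occur.
Primary loop inoperative [OR]: A relief valve stuck=not, Emergency loop down=not, Makeup line fails=not, Flow sensor faulted=not → no input occurs → does not occur.
Secondary loop unavailable [AND]: Relief valve 2 malfunctions=occurs, #3 coolant pump 2 malfunctions=occurs → all inputs occur → occurs.
Heat-sink path unavailable [OR]: A check valve degraded=not, Secondary loop unavailable=occurs, South feedwater pump 2 stuck=not → at least one input occurs → occurs.
Reactor cooling lost [AND]: Primary loop inoperative=not, Heat-sink path unavailable=occurs → not all inputs occur → does not occur.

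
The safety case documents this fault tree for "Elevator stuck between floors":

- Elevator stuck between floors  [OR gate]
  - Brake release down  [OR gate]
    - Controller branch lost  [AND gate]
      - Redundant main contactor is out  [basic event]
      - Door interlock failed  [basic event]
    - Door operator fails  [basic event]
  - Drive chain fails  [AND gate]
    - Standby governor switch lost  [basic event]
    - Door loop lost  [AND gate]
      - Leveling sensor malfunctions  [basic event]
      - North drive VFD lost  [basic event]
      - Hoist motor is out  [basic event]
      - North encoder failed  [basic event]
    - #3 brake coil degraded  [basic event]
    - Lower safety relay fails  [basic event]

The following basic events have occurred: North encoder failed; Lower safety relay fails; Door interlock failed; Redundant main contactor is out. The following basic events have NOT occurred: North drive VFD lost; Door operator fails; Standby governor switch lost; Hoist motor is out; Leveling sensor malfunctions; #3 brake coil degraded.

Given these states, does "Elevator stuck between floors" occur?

Yes

Controller branch lost [AND]: Redundant main contactor is out=occurs, Door interlock failed=occurs → all inputs occur → occurs.
Brake release down [OR]: Controller branch lost=occurs, Door operator fails=not → at least one input occurs → occurs.
Door loop lost [AND]: Leveling sensor malfunctions=not, North drive VFD lost=not, Hoist motor is out=not, North encoder failed=occurs → not all inputs occur → does not occur.
Drive chain fails [AND]: Standby governor switch lost=not, Door loop lost=not, #3 brake coil degraded=not, Lower safety relay fails=occurs → not all inputs occur → does not occur.
Elevator stuck between floors [OR]: Brake release down=occurs, Drive chain fails=not → at least one input occurs → occurs.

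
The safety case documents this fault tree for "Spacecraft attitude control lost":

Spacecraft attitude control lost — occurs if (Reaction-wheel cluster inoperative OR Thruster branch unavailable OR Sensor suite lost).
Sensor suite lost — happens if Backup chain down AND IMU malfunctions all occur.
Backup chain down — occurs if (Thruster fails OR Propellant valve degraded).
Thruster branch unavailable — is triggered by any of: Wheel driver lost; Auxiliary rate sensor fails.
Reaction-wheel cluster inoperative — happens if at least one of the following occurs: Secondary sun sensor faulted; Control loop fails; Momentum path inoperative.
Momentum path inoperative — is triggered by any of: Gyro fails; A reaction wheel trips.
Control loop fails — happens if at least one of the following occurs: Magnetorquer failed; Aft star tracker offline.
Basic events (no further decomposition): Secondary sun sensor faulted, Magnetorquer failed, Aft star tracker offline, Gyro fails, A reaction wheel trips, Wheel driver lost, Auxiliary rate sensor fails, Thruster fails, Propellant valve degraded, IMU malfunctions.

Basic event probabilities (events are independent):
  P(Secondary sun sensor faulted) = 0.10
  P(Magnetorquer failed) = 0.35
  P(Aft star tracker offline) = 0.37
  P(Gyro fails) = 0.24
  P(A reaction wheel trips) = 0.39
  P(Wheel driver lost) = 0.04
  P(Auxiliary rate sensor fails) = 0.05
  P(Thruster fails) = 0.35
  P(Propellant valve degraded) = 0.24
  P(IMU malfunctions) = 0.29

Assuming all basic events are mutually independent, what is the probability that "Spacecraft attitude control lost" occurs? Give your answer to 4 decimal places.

P(Control loop fails) [OR] = 1 − (1−0.35) × (1−0.37) = 0.590500
P(Momentum path inoperative) [OR] = 1 − (1−0.24) × (1−0.39) = 0.536400
P(Reaction-wheel cluster inoperative) [OR] = 1 − (1−0.10) × (1−0.590500) × (1−0.536400) = 0.829140
P(Thruster branch unavailable) [OR] = 1 − (1−0.04) × (1−0.05) = 0.088000
P(Backup chain down) [OR] = 1 − (1−0.35) × (1−0.24) = 0.506000
P(Sensor suite lost) [AND] = 0.506000 × 0.29 = 0.146740
P(Spacecraft attitude control lost) [OR] = 1 − (1−0.829140) × (1−0.088000) × (1−0.146740) = 0.867041
Rounded to 4 decimal places: P(Spacecraft attitude control lost) ≈ 0.8670.

0.8670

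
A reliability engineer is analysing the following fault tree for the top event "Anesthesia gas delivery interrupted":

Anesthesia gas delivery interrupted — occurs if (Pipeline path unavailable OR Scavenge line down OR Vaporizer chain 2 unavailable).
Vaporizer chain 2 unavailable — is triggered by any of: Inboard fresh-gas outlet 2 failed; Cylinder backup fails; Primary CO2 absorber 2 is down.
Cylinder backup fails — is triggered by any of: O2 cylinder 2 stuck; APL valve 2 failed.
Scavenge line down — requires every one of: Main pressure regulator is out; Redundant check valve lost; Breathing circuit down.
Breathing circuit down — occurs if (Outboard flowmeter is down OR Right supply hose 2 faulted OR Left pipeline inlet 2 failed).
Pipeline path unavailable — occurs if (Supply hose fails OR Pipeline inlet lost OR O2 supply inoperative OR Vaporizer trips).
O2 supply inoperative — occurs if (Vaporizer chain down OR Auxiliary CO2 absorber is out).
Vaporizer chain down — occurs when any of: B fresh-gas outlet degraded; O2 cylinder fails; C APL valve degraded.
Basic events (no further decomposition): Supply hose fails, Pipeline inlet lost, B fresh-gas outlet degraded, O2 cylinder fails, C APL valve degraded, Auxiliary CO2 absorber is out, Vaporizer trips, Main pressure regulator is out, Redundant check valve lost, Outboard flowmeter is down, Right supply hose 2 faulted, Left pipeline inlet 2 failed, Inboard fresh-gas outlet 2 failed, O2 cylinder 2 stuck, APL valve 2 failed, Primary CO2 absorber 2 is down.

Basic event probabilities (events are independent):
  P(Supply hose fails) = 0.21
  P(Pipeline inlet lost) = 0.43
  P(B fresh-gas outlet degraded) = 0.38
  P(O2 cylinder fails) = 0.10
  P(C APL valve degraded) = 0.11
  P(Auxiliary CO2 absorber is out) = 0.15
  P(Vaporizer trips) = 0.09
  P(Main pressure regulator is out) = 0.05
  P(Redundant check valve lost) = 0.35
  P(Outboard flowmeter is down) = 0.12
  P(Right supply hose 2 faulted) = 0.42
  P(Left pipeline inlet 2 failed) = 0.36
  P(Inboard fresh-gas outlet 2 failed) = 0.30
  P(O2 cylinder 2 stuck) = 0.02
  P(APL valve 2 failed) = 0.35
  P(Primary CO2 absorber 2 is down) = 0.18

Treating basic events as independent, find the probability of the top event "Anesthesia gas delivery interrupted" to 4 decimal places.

0.9375

P(Vaporizer chain down) [OR] = 1 − (1−0.38) × (1−0.10) × (1−0.11) = 0.503380
P(O2 supply inoperative) [OR] = 1 − (1−0.503380) × (1−0.15) = 0.577873
P(Pipeline path unavailable) [OR] = 1 − (1−0.21) × (1−0.43) × (1−0.577873) × (1−0.09) = 0.827024
P(Breathing circuit down) [OR] = 1 − (1−0.12) × (1−0.42) × (1−0.36) = 0.673344
P(Scavenge line down) [AND] = 0.05 × 0.35 × 0.673344 = 0.011784
P(Cylinder backup fails) [OR] = 1 − (1−0.02) × (1−0.35) = 0.363000
P(Vaporizer chain 2 unavailable) [OR] = 1 − (1−0.30) × (1−0.363000) × (1−0.18) = 0.634362
P(Anesthesia gas delivery interrupted) [OR] = 1 − (1−0.827024) × (1−0.011784) × (1−0.634362) = 0.937499
Rounded to 4 decimal places: P(Anesthesia gas delivery interrupted) ≈ 0.9375.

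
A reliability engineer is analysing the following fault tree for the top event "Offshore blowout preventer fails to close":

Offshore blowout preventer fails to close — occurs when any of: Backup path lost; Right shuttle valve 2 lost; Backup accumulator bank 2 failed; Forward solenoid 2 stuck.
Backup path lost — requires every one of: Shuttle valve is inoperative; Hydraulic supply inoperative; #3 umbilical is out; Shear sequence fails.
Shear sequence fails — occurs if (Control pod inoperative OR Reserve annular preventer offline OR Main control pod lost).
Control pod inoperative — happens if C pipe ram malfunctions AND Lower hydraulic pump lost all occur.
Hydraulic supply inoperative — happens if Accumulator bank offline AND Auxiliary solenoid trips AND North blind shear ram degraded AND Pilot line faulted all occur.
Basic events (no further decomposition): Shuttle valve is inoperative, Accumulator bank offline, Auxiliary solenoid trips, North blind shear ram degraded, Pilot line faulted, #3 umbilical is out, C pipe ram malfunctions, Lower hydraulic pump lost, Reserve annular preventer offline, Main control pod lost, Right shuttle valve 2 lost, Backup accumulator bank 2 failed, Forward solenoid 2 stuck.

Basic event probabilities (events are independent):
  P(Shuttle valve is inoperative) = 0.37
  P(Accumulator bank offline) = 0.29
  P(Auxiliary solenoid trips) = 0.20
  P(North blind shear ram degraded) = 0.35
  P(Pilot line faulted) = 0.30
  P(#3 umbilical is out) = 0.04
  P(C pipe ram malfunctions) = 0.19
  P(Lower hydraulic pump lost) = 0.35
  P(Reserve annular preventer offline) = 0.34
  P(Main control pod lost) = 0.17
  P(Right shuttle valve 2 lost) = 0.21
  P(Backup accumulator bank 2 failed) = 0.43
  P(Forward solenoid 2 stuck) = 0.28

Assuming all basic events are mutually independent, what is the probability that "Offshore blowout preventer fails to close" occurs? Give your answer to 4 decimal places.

0.6758

P(Hydraulic supply inoperative) [AND] = 0.29 × 0.20 × 0.35 × 0.30 = 0.006090
P(Control pod inoperative) [AND] = 0.19 × 0.35 = 0.066500
P(Shear sequence fails) [OR] = 1 − (1−0.066500) × (1−0.34) × (1−0.17) = 0.488629
P(Backup path lost) [AND] = 0.37 × 0.006090 × 0.04 × 0.488629 = 0.000044
P(Offshore blowout preventer fails to close) [OR] = 1 − (1−0.000044) × (1−0.21) × (1−0.43) × (1−0.28) = 0.675798
Rounded to 4 decimal places: P(Offshore blowout preventer fails to close) ≈ 0.6758.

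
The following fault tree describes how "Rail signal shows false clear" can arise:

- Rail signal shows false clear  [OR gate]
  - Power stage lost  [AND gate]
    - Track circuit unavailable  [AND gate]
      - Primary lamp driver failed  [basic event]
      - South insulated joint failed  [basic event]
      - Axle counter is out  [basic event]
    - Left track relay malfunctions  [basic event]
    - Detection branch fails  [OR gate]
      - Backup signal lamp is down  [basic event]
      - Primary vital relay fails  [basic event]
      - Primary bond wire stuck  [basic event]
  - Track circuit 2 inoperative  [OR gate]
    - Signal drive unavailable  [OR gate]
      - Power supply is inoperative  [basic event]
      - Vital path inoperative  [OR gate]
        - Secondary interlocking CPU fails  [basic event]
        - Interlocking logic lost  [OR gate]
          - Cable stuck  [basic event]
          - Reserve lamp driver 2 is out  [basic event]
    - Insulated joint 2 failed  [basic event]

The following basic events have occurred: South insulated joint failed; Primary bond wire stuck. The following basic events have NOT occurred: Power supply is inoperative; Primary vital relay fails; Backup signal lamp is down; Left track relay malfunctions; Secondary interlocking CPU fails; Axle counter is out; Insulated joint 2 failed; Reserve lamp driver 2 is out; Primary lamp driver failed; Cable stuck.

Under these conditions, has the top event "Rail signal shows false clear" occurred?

No

Track circuit unavailable [AND]: Primary lamp driver failed=not, South insulated joint failed=occurs, Axle counter is out=not → not all inputs occur → does not occur.
Detection branch fails [OR]: Backup signal lamp is down=not, Primary vital relay fails=not, Primary bond wire stuck=occurs → at least one input occurs → occurs.
Power stage lost [AND]: Track circuit unavailable=not, Left track relay malfunctions=not, Detection branch fails=occurs → not all inputs occur → does not occur.
Interlocking logic lost [OR]: Cable stuck=not, Reserve lamp driver 2 is out=not → no input occurs → does not occur.
Vital path inoperative [OR]: Secondary interlocking CPU fails=not, Interlocking logic lost=not → no input occurs → does not occur.
Signal drive unavailable [OR]: Power supply is inoperative=not, Vital path inoperative=not → no input occurs → does not occur.
Track circuit 2 inoperative [OR]: Signal drive unavailable=not, Insulated joint 2 failed=not → no input occurs → does not occur.
Rail signal shows false clear [OR]: Power stage lost=not, Track circuit 2 inoperative=not → no input occurs → does not occur.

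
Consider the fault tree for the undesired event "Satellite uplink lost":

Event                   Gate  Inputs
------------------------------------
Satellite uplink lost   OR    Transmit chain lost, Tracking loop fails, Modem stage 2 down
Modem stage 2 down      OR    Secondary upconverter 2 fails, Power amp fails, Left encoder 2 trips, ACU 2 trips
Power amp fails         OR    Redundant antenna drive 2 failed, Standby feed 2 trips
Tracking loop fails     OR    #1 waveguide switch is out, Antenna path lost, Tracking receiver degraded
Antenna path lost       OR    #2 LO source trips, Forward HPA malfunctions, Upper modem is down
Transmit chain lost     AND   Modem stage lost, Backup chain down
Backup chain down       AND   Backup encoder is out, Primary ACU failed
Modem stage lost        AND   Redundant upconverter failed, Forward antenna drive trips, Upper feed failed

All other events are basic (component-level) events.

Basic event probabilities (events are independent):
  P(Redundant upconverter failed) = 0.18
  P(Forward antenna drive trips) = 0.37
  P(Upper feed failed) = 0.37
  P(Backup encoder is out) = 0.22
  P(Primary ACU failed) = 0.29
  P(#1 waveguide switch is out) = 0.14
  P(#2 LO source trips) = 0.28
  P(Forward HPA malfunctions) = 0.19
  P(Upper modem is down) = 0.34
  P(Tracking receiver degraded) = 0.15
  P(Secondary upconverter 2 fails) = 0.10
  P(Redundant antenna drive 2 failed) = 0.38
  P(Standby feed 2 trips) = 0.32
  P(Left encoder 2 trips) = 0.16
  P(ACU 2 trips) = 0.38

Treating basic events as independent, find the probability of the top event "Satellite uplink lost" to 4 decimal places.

0.9445

P(Modem stage lost) [AND] = 0.18 × 0.37 × 0.37 = 0.024642
P(Backup chain down) [AND] = 0.22 × 0.29 = 0.063800
P(Transmit chain lost) [AND] = 0.024642 × 0.063800 = 0.001572
P(Antenna path lost) [OR] = 1 − (1−0.28) × (1−0.19) × (1−0.34) = 0.615088
P(Tracking loop fails) [OR] = 1 − (1−0.14) × (1−0.615088) × (1−0.15) = 0.718629
P(Power amp fails) [OR] = 1 − (1−0.38) × (1−0.32) = 0.578400
P(Modem stage 2 down) [OR] = 1 − (1−0.10) × (1−0.578400) × (1−0.16) × (1−0.38) = 0.802388
P(Satellite uplink lost) [OR] = 1 − (1−0.001572) × (1−0.718629) × (1−0.802388) = 0.944485
Rounded to 4 decimal places: P(Satellite uplink lost) ≈ 0.9445.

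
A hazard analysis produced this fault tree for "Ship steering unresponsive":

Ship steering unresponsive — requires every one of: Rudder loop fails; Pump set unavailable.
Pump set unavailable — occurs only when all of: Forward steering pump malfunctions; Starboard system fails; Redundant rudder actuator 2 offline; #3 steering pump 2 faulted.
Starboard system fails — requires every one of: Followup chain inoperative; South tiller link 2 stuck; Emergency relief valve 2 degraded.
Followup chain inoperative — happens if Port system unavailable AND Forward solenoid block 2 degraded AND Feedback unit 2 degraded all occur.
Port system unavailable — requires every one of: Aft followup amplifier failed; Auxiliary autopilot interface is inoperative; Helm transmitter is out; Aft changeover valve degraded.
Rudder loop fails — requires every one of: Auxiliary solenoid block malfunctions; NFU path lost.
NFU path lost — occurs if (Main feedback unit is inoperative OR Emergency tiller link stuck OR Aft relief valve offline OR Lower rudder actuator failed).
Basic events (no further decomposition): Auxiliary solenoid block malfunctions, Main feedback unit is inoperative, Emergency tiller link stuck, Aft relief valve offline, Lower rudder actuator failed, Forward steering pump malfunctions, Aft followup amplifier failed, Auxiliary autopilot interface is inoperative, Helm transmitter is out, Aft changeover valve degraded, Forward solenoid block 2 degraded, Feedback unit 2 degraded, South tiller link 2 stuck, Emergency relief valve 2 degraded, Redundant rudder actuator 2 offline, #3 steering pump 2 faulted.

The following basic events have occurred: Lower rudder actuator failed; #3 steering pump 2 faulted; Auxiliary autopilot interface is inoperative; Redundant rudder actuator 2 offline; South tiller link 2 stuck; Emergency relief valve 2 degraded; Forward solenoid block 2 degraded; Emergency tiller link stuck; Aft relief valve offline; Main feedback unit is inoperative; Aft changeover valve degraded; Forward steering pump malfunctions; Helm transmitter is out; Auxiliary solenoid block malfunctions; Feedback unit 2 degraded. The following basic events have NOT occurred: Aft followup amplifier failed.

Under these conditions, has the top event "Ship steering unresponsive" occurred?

No

NFU path lost [OR]: Main feedback unit is inoperative=occurs, Emergency tiller link stuck=occurs, Aft relief valve offline=occurs, Lower rudder actuator failed=occurs → at least one input occurs → occurs.
Rudder loop fails [AND]: Auxiliary solenoid block malfunctions=occurs, NFU path lost=occurs → all inputs occur → occurs.
Port system unavailable [AND]: Aft followup amplifier failed=not, Auxiliary autopilot interface is inoperative=occurs, Helm transmitter is out=occurs, Aft changeover valve degraded=occurs → not all inputs occur → does not occur.
Followup chain inoperative [AND]: Port system unavailable=not, Forward solenoid block 2 degraded=occurs, Feedback unit 2 degraded=occurs → not all inputs occur → does not occur.
Starboard system fails [AND]: Followup chain inoperative=not, South tiller link 2 stuck=occurs, Emergency relief valve 2 degraded=occurs → not all inputs occur → does not occur.
Pump set unavailable [AND]: Forward steering pump malfunctions=occurs, Starboard system fails=not, Redundant rudder actuator 2 offline=occurs, #3 steering pump 2 faulted=occurs → not all inputs occur → does not occur.
Ship steering unresponsive [AND]: Rudder loop fails=occurs, Pump set unavailable=not → not all inputs occur → does not occur.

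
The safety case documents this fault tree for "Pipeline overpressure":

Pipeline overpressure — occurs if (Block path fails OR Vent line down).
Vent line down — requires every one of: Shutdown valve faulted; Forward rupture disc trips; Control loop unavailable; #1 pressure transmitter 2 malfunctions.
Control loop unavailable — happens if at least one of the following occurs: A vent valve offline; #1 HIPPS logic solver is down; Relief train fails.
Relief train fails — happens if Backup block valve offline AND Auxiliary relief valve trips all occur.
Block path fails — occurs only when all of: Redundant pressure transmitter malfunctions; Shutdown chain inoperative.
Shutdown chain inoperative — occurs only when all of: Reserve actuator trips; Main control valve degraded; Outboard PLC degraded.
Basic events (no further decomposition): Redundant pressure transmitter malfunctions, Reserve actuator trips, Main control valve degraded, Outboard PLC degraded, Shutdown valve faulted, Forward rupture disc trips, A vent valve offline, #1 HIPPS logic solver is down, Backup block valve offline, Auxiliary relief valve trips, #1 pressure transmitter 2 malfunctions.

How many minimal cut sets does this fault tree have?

4

Shutdown chain inoperative [AND]: one cut set from each child combined → 1 × 1 × 1 = 1 cut set(s).
Block path fails [AND]: one cut set from each child combined → 1 × 1 = 1 cut set(s).
Relief train fails [AND]: one cut set from each child combined → 1 × 1 = 1 cut set(s).
Control loop unavailable [OR]: union of children's cut sets → 3 cut set(s).
Vent line down [AND]: one cut set from each child combined → 1 × 1 × 3 × 1 = 3 cut set(s).
Pipeline overpressure [OR]: union of children's cut sets → 4 cut set(s).
Minimal cut sets: {Main control valve degraded, Outboard PLC degraded, Redundant pressure transmitter malfunctions, Reserve actuator trips}; {#1 pressure transmitter 2 malfunctions, A vent valve offline, Forward rupture disc trips, Shutdown valve faulted}; {#1 HIPPS logic solver is down, #1 pressure transmitter 2 malfunctions, Forward rupture disc trips, Shutdown valve faulted}; {#1 pressure transmitter 2 malfunctions, Auxiliary relief valve trips, Backup block valve offline, Forward rupture disc trips, Shutdown valve faulted}.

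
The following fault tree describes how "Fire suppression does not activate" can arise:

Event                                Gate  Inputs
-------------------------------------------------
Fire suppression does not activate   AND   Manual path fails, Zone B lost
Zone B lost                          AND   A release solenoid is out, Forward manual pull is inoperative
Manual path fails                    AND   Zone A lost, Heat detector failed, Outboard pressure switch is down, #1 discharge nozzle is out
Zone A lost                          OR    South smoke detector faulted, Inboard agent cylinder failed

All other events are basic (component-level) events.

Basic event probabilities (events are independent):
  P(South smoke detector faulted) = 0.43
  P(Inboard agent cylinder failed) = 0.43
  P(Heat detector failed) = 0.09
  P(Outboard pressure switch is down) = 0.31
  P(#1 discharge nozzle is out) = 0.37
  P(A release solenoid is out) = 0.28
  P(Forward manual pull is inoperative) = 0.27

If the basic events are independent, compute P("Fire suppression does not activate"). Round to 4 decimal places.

P(Zone A lost) [OR] = 1 − (1−0.43) × (1−0.43) = 0.675100
P(Manual path fails) [AND] = 0.675100 × 0.09 × 0.31 × 0.37 = 0.006969
P(Zone B lost) [AND] = 0.28 × 0.27 = 0.075600
P(Fire suppression does not activate) [AND] = 0.006969 × 0.075600 = 0.000527
Rounded to 4 decimal places: P(Fire suppression does not activate) ≈ 0.0005.

0.0005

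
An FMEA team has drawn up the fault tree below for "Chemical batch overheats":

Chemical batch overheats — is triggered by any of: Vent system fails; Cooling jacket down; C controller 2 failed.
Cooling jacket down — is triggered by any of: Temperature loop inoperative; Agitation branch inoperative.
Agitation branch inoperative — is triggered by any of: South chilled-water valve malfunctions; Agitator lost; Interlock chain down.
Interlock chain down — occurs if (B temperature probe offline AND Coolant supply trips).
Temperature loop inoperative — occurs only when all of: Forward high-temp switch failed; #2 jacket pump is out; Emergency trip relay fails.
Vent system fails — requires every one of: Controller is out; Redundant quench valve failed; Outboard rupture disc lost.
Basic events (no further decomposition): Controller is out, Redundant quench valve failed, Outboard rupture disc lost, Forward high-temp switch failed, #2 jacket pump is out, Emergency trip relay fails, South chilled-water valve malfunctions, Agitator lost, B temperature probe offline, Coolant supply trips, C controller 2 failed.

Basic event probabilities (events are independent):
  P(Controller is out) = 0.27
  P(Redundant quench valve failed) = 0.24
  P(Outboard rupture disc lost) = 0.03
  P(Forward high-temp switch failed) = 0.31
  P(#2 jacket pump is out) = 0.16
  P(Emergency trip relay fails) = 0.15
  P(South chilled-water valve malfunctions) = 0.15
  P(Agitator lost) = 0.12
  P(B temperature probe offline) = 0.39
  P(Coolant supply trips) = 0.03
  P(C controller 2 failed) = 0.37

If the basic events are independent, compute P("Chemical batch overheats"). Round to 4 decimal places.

P(Vent system fails) [AND] = 0.27 × 0.24 × 0.03 = 0.001944
P(Temperature loop inoperative) [AND] = 0.31 × 0.16 × 0.15 = 0.007440
P(Interlock chain down) [AND] = 0.39 × 0.03 = 0.011700
P(Agitation branch inoperative) [OR] = 1 − (1−0.15) × (1−0.12) × (1−0.011700) = 0.260752
P(Cooling jacket down) [OR] = 1 − (1−0.007440) × (1−0.260752) = 0.266252
P(Chemical batch overheats) [OR] = 1 − (1−0.001944) × (1−0.266252) × (1−0.37) = 0.538637
Rounded to 4 decimal places: P(Chemical batch overheats) ≈ 0.5386.

0.5386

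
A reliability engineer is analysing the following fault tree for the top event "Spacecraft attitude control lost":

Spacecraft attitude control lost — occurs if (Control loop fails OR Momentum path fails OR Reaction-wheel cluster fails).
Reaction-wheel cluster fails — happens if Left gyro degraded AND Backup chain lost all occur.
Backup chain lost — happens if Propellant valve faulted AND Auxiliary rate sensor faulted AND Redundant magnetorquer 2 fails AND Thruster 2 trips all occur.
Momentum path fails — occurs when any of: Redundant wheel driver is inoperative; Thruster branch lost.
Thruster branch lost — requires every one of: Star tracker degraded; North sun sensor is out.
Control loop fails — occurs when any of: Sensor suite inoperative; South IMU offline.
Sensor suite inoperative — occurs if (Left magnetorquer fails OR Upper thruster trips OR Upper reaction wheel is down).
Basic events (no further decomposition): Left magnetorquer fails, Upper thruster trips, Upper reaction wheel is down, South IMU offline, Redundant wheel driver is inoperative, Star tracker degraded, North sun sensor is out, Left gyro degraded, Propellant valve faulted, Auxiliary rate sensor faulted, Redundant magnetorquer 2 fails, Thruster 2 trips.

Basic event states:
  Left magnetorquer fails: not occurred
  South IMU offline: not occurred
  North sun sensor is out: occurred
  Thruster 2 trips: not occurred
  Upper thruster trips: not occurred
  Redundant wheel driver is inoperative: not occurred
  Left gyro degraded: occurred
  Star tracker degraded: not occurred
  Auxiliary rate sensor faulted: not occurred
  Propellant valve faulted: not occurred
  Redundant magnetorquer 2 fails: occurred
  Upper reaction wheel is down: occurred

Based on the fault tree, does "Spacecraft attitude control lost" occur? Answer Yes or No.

Sensor suite inoperative [OR]: Left magnetorquer fails=not, Upper thruster trips=not, Upper reaction wheel is down=occurs → at least one input occurs → occurs.
Control loop fails [OR]: Sensor suite inoperative=occurs, South IMU offline=not → at least one input occurs → occurs.
Thruster branch lost [AND]: Star tracker degraded=not, North sun sensor is out=occurs → not all inputs occur → does not occur.
Momentum path fails [OR]: Redundant wheel driver is inoperative=not, Thruster branch lost=not → no input occurs → does not occur.
Backup chain lost [AND]: Propellant valve faulted=not, Auxiliary rate sensor faulted=not, Redundant magnetorquer 2 fails=occurs, Thruster 2 trips=not → not all inputs occur → does not occur.
Reaction-wheel cluster fails [AND]: Left gyro degraded=occurs, Backup chain lost=not → not all inputs occur → does not occur.
Spacecraft attitude control lost [OR]: Control loop fails=occurs, Momentum path fails=not, Reaction-wheel cluster fails=not → at least one input occurs → occurs.

Yes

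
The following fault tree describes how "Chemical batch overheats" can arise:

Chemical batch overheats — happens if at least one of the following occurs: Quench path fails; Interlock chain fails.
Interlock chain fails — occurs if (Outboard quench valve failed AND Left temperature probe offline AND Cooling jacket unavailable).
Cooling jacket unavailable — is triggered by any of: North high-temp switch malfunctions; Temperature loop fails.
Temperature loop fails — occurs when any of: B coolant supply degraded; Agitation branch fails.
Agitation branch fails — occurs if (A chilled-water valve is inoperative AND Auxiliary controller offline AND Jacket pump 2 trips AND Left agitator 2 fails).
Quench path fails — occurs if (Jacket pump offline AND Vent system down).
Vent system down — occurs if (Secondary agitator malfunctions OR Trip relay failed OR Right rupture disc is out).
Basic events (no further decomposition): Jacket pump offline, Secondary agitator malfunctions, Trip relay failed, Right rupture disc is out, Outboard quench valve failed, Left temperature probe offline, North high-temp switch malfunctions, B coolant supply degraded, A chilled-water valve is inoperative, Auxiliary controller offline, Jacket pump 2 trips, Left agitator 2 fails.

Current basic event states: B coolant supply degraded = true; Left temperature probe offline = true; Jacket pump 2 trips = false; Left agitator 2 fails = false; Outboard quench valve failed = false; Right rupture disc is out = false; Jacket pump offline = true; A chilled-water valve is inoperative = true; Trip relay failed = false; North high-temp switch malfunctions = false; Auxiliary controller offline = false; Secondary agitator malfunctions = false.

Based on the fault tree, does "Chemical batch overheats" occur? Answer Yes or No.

Vent system down [OR]: Secondary agitator malfunctions=not, Trip relay failed=not, Right rupture disc is out=not → no input occurs → does not occur.
Quench path fails [AND]: Jacket pump offline=occurs, Vent system down=not → not all inputs occur → does not occur.
Agitation branch fails [AND]: A chilled-water valve is inoperative=occurs, Auxiliary controller offline=not, Jacket pump 2 trips=not, Left agitator 2 fails=not → not all inputs occur → does not occur.
Temperature loop fails [OR]: B coolant supply degraded=occurs, Agitation branch fails=not → at least one input occurs → occurs.
Cooling jacket unavailable [OR]: North high-temp switch malfunctions=not, Temperature loop fails=occurs → at least one input occurs → occurs.
Interlock chain fails [AND]: Outboard quench valve failed=not, Left temperature probe offline=occurs, Cooling jacket unavailable=occurs → not all inputs occur → does not occur.
Chemical batch overheats [OR]: Quench path fails=not, Interlock chain fails=not → no input occurs → does not occur.

No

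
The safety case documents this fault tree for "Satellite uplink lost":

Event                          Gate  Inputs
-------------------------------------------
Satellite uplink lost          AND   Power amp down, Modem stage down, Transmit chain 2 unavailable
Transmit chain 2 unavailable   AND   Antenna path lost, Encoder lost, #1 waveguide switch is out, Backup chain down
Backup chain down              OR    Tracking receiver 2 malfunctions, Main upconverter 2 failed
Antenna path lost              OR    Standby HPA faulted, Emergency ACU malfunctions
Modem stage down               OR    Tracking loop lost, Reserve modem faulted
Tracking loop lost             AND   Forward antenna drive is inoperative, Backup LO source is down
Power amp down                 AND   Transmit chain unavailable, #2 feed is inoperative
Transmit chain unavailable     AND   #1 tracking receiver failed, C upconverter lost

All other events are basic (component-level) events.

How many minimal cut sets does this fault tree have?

Transmit chain unavailable [AND]: one cut set from each child combined → 1 × 1 = 1 cut set(s).
Power amp down [AND]: one cut set from each child combined → 1 × 1 = 1 cut set(s).
Tracking loop lost [AND]: one cut set from each child combined → 1 × 1 = 1 cut set(s).
Modem stage down [OR]: union of children's cut sets → 2 cut set(s).
Antenna path lost [OR]: union of children's cut sets → 2 cut set(s).
Backup chain down [OR]: union of children's cut sets → 2 cut set(s).
Transmit chain 2 unavailable [AND]: one cut set from each child combined → 2 × 1 × 1 × 2 = 4 cut set(s).
Satellite uplink lost [AND]: one cut set from each child combined → 1 × 2 × 4 = 8 cut set(s).
Minimal cut sets: {#1 tracking receiver failed, #1 waveguide switch is out, #2 feed is inoperative, Backup LO source is down, C upconverter lost, Encoder lost, Forward antenna drive is inoperative, Standby HPA faulted, Tracking receiver 2 malfunctions}; {#1 tracking receiver failed, #1 waveguide switch is out, #2 feed is inoperative, Backup LO source is down, C upconverter lost, Encoder lost, Forward antenna drive is inoperative, Main upconverter 2 failed, Standby HPA faulted}; {#1 tracking receiver failed, #1 waveguide switch is out, #2 feed is inoperative, Backup LO source is down, C upconverter lost, Emergency ACU malfunctions, Encoder lost, Forward antenna drive is inoperative, Tracking receiver 2 malfunctions}; {#1 tracking receiver failed, #1 waveguide switch is out, #2 feed is inoperative, Backup LO source is down, C upconverter lost, Emergency ACU malfunctions, Encoder lost, Forward antenna drive is inoperative, Main upconverter 2 failed}; {#1 tracking receiver failed, #1 waveguide switch is out, #2 feed is inoperative, C upconverter lost, Encoder lost, Reserve modem faulted, Standby HPA faulted, Tracking receiver 2 malfunctions}; {#1 tracking receiver failed, #1 waveguide switch is out, #2 feed is inoperative, C upconverter lost, Encoder lost, Main upconverter 2 failed, Reserve modem faulted, Standby HPA faulted}; {#1 tracking receiver failed, #1 waveguide switch is out, #2 feed is inoperative, C upconverter lost, Emergency ACU malfunctions, Encoder lost, Reserve modem faulted, Tracking receiver 2 malfunctions}; {#1 tracking receiver failed, #1 waveguide switch is out, #2 feed is inoperative, C upconverter lost, Emergency ACU malfunctions, Encoder lost, Main upconverter 2 failed, Reserve modem faulted}.

8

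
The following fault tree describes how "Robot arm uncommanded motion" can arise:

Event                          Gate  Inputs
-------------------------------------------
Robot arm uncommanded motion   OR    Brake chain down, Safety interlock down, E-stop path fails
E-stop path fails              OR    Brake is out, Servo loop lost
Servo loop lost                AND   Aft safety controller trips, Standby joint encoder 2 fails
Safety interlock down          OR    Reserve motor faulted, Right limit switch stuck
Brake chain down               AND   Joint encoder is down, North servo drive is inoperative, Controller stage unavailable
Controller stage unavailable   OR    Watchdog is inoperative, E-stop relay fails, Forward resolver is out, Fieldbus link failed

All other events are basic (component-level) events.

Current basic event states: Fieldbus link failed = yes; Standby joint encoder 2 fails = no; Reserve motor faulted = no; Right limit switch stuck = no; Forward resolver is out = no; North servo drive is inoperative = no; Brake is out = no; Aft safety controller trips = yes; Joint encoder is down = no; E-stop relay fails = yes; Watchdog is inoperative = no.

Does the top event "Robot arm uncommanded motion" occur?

No

Controller stage unavailable [OR]: Watchdog is inoperative=not, E-stop relay fails=occurs, Forward resolver is out=not, Fieldbus link failed=occurs → at least one input occurs → occurs.
Brake chain down [AND]: Joint encoder is down=not, North servo drive is inoperative=not, Controller stage unavailable=occurs → not all inputs occur → does not occur.
Safety interlock down [OR]: Reserve motor faulted=not, Right limit switch stuck=not → no input occurs → does not occur.
Servo loop lost [AND]: Aft safety controller trips=occurs, Standby joint encoder 2 fails=not → not all inputs occur → does not occur.
E-stop path fails [OR]: Brake is out=not, Servo loop lost=not → no input occurs → does not occur.
Robot arm uncommanded motion [OR]: Brake chain down=not, Safety interlock down=not, E-stop path fails=not → no input occurs → does not occur.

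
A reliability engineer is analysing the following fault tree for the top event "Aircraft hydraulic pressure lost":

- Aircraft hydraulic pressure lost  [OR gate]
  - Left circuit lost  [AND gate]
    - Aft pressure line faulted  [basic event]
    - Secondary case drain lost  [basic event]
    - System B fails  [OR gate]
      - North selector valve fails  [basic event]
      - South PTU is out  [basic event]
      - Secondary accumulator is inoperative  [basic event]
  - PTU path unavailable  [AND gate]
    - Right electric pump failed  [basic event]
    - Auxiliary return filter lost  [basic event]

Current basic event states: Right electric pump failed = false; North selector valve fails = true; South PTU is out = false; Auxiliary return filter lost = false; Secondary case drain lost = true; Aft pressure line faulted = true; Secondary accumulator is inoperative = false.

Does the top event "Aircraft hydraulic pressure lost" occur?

Yes

System B fails [OR]: North selector valve fails=occurs, South PTU is out=not, Secondary accumulator is inoperative=not → at least one input occurs → occurs.
Left circuit lost [AND]: Aft pressure line faulted=occurs, Secondary case drain lost=occurs, System B fails=occurs → all inputs occur → occurs.
PTU path unavailable [AND]: Right electric pump failed=not, Auxiliary return filter lost=not → not all inputs occur → does not occur.
Aircraft hydraulic pressure lost [OR]: Left circuit lost=occurs, PTU path unavailable=not → at least one input occurs → occurs.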